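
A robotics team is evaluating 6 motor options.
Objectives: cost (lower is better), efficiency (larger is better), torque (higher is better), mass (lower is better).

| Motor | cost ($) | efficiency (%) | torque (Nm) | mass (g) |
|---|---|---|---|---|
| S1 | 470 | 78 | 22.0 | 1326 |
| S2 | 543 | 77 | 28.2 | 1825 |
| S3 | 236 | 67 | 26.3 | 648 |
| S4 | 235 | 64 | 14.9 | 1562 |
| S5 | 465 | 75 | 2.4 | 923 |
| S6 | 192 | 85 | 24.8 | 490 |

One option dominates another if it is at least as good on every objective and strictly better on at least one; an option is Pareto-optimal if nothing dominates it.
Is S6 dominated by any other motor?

S1: worse on cost (470 vs 192).
S2: worse on cost (543 vs 192).
S3: worse on cost (236 vs 192).
S4: worse on cost (235 vs 192).
S5: worse on cost (465 vs 192).
No option is at least as good as S6 on every objective and strictly better on one.

No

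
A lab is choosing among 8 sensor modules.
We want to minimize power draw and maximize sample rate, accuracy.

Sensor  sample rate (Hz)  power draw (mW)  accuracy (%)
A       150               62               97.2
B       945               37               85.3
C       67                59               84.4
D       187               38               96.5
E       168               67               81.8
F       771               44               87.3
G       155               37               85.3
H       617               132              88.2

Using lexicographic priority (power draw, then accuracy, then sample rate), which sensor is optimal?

First minimize power draw: best is 37, kept {B, G}.
Then maximize accuracy: best is 85.3, kept {B, G}.
Then maximize sample rate: best is 945, kept {B}.

B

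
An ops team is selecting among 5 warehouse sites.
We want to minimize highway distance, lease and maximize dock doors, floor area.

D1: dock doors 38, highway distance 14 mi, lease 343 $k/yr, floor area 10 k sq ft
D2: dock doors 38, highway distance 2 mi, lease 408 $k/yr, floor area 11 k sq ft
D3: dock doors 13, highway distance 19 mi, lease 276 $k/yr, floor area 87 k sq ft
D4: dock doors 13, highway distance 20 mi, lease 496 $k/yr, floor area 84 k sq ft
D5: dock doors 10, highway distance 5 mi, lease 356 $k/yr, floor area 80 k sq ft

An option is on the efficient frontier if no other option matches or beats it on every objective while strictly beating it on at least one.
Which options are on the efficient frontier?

D1, D2, D3, D5

D1: not dominated.
D2: not dominated (best highway distance).
D3: not dominated (best lease).
D4: dominated by D3 (dock doors 13≥13, highway distance 19≤20, lease 276≤496, floor area 87≥84).
D5: not dominated.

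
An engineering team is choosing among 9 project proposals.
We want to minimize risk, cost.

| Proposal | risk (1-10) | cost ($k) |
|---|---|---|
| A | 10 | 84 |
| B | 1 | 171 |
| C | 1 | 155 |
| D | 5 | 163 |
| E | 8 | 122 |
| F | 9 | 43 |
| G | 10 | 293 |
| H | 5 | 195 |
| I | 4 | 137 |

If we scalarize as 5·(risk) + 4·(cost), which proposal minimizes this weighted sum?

F

A: 5·10 + 4·84 = 386
B: 5·1 + 4·171 = 689
C: 5·1 + 4·155 = 625
D: 5·5 + 4·163 = 677
E: 5·8 + 4·122 = 528
F: 5·9 + 4·43 = 217
G: 5·10 + 4·293 = 1222
H: 5·5 + 4·195 = 805
I: 5·4 + 4·137 = 568
Lowest: F at 217.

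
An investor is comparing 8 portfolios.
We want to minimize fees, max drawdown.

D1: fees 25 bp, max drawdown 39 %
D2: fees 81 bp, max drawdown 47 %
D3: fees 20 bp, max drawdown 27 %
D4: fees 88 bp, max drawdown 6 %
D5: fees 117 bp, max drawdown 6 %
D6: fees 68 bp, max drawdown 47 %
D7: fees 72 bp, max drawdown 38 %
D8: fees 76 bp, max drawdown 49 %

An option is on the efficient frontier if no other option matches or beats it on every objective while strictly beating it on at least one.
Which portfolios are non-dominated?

D1: dominated by D3 (fees 20≤25, max drawdown 27≤39).
D2: dominated by D1 (fees 25≤81, max drawdown 39≤47).
D3: not dominated (best fees).
D4: not dominated.
D5: dominated by D4 (fees 88≤117, max drawdown 6≤6).
D6: dominated by D1 (fees 25≤68, max drawdown 39≤47).
D7: dominated by D3 (fees 20≤72, max drawdown 27≤38).
D8: dominated by D1 (fees 25≤76, max drawdown 39≤49).

D3, D4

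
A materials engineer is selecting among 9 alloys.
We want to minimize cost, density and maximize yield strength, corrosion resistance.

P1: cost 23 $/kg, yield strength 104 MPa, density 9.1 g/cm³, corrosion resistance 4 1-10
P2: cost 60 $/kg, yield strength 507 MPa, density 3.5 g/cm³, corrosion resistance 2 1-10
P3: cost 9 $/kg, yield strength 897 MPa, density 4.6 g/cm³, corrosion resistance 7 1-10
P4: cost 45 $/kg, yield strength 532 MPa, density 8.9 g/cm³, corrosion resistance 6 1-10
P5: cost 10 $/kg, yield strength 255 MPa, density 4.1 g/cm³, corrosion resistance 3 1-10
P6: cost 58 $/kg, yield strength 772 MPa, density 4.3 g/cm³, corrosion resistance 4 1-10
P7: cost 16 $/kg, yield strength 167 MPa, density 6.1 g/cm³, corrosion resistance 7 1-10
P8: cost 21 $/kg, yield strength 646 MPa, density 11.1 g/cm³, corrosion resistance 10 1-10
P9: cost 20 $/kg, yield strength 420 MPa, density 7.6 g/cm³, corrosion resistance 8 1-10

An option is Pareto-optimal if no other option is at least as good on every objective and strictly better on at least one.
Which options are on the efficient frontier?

P2, P3, P5, P6, P8, P9

P1: dominated by P3 (cost 9≤23, yield strength 897≥104, density 4.6≤9.1, corrosion resistance 7≥4).
P2: not dominated (best density).
P3: not dominated (best cost).
P4: dominated by P3 (cost 9≤45, yield strength 897≥532, density 4.6≤8.9, corrosion resistance 7≥6).
P5: not dominated.
P6: not dominated.
P7: dominated by P3 (cost 9≤16, yield strength 897≥167, density 4.6≤6.1, corrosion resistance 7≥7).
P8: not dominated (best corrosion resistance).
P9: not dominated.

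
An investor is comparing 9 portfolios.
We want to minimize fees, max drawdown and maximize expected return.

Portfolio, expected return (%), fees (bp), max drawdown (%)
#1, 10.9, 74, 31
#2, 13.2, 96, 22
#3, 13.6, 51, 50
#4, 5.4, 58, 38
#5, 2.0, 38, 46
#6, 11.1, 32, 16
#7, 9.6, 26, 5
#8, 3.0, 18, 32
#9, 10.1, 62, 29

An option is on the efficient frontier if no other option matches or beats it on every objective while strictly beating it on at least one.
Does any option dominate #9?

Yes

#6 vs #9: expected return 11.1≥10.1, fees 32≤62, max drawdown 16≤29 — #6 is at least as good on every objective and strictly better on at least one, so #6 dominates #9.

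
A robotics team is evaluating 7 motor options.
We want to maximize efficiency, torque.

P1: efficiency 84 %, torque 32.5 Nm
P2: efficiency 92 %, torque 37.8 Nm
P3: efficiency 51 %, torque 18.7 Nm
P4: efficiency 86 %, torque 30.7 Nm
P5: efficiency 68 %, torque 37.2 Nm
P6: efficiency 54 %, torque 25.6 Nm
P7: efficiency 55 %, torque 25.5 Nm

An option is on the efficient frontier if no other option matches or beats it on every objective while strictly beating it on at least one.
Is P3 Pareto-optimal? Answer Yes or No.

P1 vs P3: efficiency 84≥51, torque 32.5≥18.7 — P1 is at least as good on every objective and strictly better on at least one, so P1 dominates P3.

No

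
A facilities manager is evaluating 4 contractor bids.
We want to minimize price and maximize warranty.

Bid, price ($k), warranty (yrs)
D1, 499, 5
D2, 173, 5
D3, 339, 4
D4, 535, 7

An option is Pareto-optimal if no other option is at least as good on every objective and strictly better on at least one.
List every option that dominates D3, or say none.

D2: price 173≤339, warranty 5≥4 — dominates D3.
Others (D1, D4) are each worse than D3 on at least one objective.

D2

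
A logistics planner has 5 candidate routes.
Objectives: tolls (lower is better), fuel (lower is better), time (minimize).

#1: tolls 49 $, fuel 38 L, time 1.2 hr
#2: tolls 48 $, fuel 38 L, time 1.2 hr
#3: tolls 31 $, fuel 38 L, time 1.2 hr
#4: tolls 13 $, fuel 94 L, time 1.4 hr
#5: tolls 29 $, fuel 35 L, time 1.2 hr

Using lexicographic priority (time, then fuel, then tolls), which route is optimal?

First minimize time: best is 1.2, kept {#1, #2, #3, #5}.
Then minimize fuel: best is 35, kept {#5}.

#5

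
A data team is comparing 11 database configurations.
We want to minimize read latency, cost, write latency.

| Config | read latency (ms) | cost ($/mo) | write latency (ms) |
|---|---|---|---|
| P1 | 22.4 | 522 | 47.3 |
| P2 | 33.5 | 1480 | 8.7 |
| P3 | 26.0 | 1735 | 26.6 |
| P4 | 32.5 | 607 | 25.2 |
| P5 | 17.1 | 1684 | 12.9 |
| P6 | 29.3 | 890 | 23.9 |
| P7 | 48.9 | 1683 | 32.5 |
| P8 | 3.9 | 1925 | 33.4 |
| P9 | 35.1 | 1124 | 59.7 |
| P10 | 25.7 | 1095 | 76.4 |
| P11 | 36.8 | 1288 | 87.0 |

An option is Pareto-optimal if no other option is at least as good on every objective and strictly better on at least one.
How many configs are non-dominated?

6

P1: not dominated (best cost).
P2: not dominated (best write latency).
P3: dominated by P5 (read latency 17.1≤26.0, cost 1684≤1735, write latency 12.9≤26.6).
P4: not dominated.
P5: not dominated.
P6: not dominated.
P7: dominated by P2 (read latency 33.5≤48.9, cost 1480≤1683, write latency 8.7≤32.5).
P8: not dominated (best read latency).
P9: dominated by P1 (read latency 22.4≤35.1, cost 522≤1124, write latency 47.3≤59.7).
P10: dominated by P1 (read latency 22.4≤25.7, cost 522≤1095, write latency 47.3≤76.4).
P11: dominated by P1 (read latency 22.4≤36.8, cost 522≤1288, write latency 47.3≤87.0).
Pareto-optimal: P1, P2, P4, P5, P6, P8 → 6.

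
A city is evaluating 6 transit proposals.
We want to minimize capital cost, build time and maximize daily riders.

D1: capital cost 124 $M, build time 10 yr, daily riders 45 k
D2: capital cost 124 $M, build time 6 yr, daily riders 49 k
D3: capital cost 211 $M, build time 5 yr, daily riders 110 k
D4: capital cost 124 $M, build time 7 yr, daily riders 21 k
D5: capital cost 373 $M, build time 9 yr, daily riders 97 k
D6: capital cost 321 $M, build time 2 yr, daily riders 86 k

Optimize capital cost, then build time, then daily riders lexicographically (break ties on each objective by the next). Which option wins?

First minimize capital cost: best is 124, kept {D1, D2, D4}.
Then minimize build time: best is 6, kept {D2}.

D2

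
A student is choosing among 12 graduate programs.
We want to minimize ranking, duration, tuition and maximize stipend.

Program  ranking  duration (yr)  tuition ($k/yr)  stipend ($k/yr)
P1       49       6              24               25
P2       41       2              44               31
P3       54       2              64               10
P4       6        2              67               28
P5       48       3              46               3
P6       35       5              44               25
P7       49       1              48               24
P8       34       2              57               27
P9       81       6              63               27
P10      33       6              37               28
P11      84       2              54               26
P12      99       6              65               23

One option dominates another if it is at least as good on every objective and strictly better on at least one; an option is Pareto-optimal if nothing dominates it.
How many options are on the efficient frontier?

P1: not dominated (best tuition).
P2: not dominated (best stipend).
P3: dominated by P2 (ranking 41≤54, duration 2≤2, tuition 44≤64, stipend 31≥10).
P4: not dominated (best ranking).
P5: dominated by P2 (ranking 41≤48, duration 2≤3, tuition 44≤46, stipend 31≥3).
P6: not dominated.
P7: not dominated (best duration).
P8: not dominated.
P9: dominated by P2 (ranking 41≤81, duration 2≤6, tuition 44≤63, stipend 31≥27).
P10: not dominated.
P11: dominated by P2 (ranking 41≤84, duration 2≤2, tuition 44≤54, stipend 31≥26).
P12: dominated by P1 (ranking 49≤99, duration 6≤6, tuition 24≤65, stipend 25≥23).
Pareto-optimal: P1, P2, P4, P6, P7, P8, P10 → 7.

7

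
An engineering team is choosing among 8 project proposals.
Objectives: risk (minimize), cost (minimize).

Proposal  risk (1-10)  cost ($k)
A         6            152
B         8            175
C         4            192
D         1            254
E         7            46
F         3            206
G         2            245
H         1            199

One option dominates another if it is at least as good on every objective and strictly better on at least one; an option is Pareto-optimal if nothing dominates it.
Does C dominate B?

C vs B: C is worse on cost (192 vs 175), so it does not dominate B.

No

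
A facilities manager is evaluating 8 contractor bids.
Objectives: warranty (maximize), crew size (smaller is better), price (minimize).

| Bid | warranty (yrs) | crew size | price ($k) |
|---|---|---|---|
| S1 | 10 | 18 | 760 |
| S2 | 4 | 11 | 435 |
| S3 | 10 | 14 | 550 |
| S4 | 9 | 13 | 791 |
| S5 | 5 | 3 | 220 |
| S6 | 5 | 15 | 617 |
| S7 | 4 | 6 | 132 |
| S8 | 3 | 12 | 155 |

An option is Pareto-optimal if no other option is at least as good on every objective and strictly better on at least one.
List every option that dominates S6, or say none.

S3, S5

S3: warranty 10≥5, crew size 14≤15, price 550≤617 — dominates S6.
S5: warranty 5≥5, crew size 3≤15, price 220≤617 — dominates S6.
Others (S1, S2, S4, S7, S8) are each worse than S6 on at least one objective.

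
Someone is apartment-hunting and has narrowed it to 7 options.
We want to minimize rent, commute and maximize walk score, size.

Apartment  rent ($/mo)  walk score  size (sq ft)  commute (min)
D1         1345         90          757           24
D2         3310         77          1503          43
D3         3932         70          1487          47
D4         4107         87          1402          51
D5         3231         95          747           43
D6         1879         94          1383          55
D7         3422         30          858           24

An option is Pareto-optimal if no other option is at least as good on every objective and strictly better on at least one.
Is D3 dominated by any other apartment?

D2 vs D3: rent 3310≤3932, walk score 77≥70, size 1503≥1487, commute 43≤47 — D2 is at least as good on every objective and strictly better on at least one, so D2 dominates D3.

Yes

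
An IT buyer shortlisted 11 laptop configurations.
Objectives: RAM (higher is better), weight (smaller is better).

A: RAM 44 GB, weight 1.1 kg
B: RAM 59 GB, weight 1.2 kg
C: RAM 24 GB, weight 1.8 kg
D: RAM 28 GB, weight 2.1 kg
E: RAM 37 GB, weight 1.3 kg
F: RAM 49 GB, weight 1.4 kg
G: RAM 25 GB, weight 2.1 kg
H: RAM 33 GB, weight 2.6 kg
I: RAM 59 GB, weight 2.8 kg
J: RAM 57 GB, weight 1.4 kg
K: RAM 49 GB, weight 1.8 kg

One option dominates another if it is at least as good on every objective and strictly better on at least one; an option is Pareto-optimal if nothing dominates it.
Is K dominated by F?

F vs K: RAM 49≥49, weight 1.4≤1.8 — F is at least as good on every objective with at least one strict improvement.

Yes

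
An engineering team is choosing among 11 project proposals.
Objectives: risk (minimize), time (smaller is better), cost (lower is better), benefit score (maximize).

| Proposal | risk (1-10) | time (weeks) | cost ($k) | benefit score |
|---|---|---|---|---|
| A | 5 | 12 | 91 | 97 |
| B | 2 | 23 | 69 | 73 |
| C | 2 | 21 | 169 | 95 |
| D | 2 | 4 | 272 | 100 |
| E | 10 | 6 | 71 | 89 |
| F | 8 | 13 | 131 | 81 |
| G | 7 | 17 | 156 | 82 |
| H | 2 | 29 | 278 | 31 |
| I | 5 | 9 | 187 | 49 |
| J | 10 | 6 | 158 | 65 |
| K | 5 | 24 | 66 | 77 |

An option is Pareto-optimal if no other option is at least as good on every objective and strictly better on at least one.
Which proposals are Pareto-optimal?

A: not dominated.
B: not dominated.
C: not dominated.
D: not dominated (best time).
E: not dominated.
F: dominated by A (risk 5≤8, time 12≤13, cost 91≤131, benefit score 97≥81).
G: dominated by A (risk 5≤7, time 12≤17, cost 91≤156, benefit score 97≥82).
H: dominated by B (risk 2≤2, time 23≤29, cost 69≤278, benefit score 73≥31).
I: not dominated.
J: dominated by E (risk 10≤10, time 6≤6, cost 71≤158, benefit score 89≥65).
K: not dominated (best cost).

A, B, C, D, E, I, K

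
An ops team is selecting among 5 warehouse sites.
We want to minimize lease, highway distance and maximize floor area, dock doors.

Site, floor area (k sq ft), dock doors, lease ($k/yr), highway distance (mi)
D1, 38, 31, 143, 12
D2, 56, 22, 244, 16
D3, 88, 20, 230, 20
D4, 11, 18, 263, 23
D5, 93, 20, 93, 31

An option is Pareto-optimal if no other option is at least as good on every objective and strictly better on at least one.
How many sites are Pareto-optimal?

4

D1: not dominated (best dock doors).
D2: not dominated.
D3: not dominated.
D4: dominated by D1 (floor area 38≥11, dock doors 31≥18, lease 143≤263, highway distance 12≤23).
D5: not dominated (best floor area).
Pareto-optimal: D1, D2, D3, D5 → 4.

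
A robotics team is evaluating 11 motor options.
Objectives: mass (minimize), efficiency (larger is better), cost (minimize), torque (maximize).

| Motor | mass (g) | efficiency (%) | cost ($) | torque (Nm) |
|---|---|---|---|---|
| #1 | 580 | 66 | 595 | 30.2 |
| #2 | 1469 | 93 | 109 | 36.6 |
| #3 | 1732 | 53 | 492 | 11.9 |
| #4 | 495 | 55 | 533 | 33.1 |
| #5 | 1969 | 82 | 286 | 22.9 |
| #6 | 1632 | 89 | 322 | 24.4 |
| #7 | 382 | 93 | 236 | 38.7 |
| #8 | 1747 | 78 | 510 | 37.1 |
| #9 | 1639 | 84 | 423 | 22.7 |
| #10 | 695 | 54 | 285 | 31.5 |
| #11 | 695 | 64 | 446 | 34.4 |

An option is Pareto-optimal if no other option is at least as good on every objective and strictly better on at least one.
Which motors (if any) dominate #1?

#7: mass 382≤580, efficiency 93≥66, cost 236≤595, torque 38.7≥30.2 — dominates #1.
Others (#2, #3, #4, #5, #6, #8, #9, #10, #11) are each worse than #1 on at least one objective.

#7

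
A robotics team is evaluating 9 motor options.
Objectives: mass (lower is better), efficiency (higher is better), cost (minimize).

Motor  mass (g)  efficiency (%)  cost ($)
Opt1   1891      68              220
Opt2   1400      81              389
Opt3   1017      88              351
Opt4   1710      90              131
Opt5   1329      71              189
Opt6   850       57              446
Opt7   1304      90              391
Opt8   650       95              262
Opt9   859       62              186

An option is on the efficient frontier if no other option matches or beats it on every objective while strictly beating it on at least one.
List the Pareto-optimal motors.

Opt1: dominated by Opt4 (mass 1710≤1891, efficiency 90≥68, cost 131≤220).
Opt2: dominated by Opt3 (mass 1017≤1400, efficiency 88≥81, cost 351≤389).
Opt3: dominated by Opt8 (mass 650≤1017, efficiency 95≥88, cost 262≤351).
Opt4: not dominated (best cost).
Opt5: not dominated.
Opt6: dominated by Opt8 (mass 650≤850, efficiency 95≥57, cost 262≤446).
Opt7: dominated by Opt8 (mass 650≤1304, efficiency 95≥90, cost 262≤391).
Opt8: not dominated (best mass).
Opt9: not dominated.

Opt4, Opt5, Opt8, Opt9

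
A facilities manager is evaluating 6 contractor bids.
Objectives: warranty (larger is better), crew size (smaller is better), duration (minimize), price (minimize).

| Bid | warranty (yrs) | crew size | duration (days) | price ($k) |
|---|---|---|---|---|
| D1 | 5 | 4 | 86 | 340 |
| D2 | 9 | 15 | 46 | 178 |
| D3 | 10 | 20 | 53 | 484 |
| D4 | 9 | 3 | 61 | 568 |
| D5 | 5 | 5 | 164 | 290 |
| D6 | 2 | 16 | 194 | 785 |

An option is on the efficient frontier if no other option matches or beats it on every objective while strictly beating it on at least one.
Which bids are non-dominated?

D1, D2, D3, D4, D5

D1: not dominated.
D2: not dominated (best duration).
D3: not dominated (best warranty).
D4: not dominated (best crew size).
D5: not dominated.
D6: dominated by D1 (warranty 5≥2, crew size 4≤16, duration 86≤194, price 340≤785).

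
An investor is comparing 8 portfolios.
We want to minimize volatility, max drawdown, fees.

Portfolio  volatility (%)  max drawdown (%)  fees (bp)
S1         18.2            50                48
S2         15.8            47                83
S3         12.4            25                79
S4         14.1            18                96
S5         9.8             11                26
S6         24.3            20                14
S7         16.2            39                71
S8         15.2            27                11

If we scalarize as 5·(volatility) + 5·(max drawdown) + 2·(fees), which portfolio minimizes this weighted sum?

S1: 5·18.2 + 5·50 + 2·48 = 437.0
S2: 5·15.8 + 5·47 + 2·83 = 480.0
S3: 5·12.4 + 5·25 + 2·79 = 345.0
S4: 5·14.1 + 5·18 + 2·96 = 352.5
S5: 5·9.8 + 5·11 + 2·26 = 156.0
S6: 5·24.3 + 5·20 + 2·14 = 249.5
S7: 5·16.2 + 5·39 + 2·71 = 418.0
S8: 5·15.2 + 5·27 + 2·11 = 233.0
Lowest: S5 at 156.0.

S5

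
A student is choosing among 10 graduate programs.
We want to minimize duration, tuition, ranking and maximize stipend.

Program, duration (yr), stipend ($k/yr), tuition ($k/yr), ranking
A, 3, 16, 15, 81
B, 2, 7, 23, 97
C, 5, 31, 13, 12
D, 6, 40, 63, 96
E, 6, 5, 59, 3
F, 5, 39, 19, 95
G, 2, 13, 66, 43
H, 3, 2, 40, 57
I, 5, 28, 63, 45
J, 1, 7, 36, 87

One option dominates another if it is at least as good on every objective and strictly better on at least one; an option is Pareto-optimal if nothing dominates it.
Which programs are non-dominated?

A: not dominated.
B: not dominated.
C: not dominated (best tuition).
D: not dominated (best stipend).
E: not dominated (best ranking).
F: not dominated.
G: not dominated.
H: not dominated.
I: dominated by C (duration 5≤5, stipend 31≥28, tuition 13≤63, ranking 12≤45).
J: not dominated (best duration).

A, B, C, D, E, F, G, H, J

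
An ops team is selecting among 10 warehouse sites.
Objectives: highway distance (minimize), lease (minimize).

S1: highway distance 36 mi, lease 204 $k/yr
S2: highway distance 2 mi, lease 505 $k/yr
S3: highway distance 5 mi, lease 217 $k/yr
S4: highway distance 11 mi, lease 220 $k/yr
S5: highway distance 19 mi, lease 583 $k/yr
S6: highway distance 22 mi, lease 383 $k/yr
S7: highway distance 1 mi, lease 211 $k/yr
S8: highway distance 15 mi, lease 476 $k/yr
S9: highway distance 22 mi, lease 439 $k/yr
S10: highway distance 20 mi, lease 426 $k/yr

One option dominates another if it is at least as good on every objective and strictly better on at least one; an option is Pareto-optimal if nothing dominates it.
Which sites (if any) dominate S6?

S3: highway distance 5≤22, lease 217≤383 — dominates S6.
S4: highway distance 11≤22, lease 220≤383 — dominates S6.
S7: highway distance 1≤22, lease 211≤383 — dominates S6.
Others (S1, S2, S5, S8, S9, S10) are each worse than S6 on at least one objective.

S3, S4, S7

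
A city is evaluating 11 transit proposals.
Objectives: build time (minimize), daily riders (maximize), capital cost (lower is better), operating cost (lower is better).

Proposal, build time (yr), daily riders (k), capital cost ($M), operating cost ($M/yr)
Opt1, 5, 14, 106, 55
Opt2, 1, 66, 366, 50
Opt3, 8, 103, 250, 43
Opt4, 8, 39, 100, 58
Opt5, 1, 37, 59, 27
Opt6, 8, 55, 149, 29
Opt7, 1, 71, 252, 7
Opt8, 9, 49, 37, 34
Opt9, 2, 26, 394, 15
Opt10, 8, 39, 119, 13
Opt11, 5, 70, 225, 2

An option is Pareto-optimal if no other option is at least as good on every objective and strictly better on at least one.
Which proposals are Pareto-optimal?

Opt3, Opt4, Opt5, Opt6, Opt7, Opt8, Opt10, Opt11

Opt1: dominated by Opt5 (build time 1≤5, daily riders 37≥14, capital cost 59≤106, operating cost 27≤55).
Opt2: dominated by Opt7 (build time 1≤1, daily riders 71≥66, capital cost 252≤366, operating cost 7≤50).
Opt3: not dominated (best daily riders).
Opt4: not dominated.
Opt5: not dominated.
Opt6: not dominated.
Opt7: not dominated.
Opt8: not dominated (best capital cost).
Opt9: dominated by Opt7 (build time 1≤2, daily riders 71≥26, capital cost 252≤394, operating cost 7≤15).
Opt10: not dominated.
Opt11: not dominated (best operating cost).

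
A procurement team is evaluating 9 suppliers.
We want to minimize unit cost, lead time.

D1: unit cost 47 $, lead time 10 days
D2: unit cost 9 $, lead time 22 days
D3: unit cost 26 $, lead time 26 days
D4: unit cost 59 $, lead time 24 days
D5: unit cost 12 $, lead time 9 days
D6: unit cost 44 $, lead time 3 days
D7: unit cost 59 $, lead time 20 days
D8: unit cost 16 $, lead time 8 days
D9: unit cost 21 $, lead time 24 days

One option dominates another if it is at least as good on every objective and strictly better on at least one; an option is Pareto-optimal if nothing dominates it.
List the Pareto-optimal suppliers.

D2, D5, D6, D8

D1: dominated by D5 (unit cost 12≤47, lead time 9≤10).
D2: not dominated (best unit cost).
D3: dominated by D2 (unit cost 9≤26, lead time 22≤26).
D4: dominated by D1 (unit cost 47≤59, lead time 10≤24).
D5: not dominated.
D6: not dominated (best lead time).
D7: dominated by D1 (unit cost 47≤59, lead time 10≤20).
D8: not dominated.
D9: dominated by D2 (unit cost 9≤21, lead time 22≤24).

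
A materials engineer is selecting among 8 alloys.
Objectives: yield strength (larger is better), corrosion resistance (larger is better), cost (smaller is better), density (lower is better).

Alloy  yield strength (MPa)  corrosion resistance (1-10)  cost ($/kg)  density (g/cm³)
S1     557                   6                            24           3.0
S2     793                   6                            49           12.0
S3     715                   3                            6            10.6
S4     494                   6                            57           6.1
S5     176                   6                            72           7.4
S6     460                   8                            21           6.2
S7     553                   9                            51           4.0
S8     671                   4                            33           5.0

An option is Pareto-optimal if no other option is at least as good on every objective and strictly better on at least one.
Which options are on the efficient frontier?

S1: not dominated (best density).
S2: not dominated (best yield strength).
S3: not dominated (best cost).
S4: dominated by S1 (yield strength 557≥494, corrosion resistance 6≥6, cost 24≤57, density 3.0≤6.1).
S5: dominated by S1 (yield strength 557≥176, corrosion resistance 6≥6, cost 24≤72, density 3.0≤7.4).
S6: not dominated.
S7: not dominated (best corrosion resistance).
S8: not dominated.

S1, S2, S3, S6, S7, S8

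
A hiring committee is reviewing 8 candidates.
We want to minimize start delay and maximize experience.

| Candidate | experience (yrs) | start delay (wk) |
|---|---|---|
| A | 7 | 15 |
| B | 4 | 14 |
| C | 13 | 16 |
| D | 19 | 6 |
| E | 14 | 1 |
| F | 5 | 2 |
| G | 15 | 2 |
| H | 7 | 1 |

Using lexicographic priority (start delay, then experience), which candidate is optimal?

First minimize start delay: best is 1, kept {E, H}.
Then maximize experience: best is 14, kept {E}.

E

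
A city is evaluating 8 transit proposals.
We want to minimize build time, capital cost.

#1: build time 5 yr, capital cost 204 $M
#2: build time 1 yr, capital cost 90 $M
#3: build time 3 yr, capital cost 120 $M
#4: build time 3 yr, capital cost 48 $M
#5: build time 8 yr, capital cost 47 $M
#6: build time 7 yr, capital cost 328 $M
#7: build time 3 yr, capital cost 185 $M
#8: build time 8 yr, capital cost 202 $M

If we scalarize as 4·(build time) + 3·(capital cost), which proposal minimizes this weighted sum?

#4

#1: 4·5 + 3·204 = 632
#2: 4·1 + 3·90 = 274
#3: 4·3 + 3·120 = 372
#4: 4·3 + 3·48 = 156
#5: 4·8 + 3·47 = 173
#6: 4·7 + 3·328 = 1012
#7: 4·3 + 3·185 = 567
#8: 4·8 + 3·202 = 638
Lowest: #4 at 156.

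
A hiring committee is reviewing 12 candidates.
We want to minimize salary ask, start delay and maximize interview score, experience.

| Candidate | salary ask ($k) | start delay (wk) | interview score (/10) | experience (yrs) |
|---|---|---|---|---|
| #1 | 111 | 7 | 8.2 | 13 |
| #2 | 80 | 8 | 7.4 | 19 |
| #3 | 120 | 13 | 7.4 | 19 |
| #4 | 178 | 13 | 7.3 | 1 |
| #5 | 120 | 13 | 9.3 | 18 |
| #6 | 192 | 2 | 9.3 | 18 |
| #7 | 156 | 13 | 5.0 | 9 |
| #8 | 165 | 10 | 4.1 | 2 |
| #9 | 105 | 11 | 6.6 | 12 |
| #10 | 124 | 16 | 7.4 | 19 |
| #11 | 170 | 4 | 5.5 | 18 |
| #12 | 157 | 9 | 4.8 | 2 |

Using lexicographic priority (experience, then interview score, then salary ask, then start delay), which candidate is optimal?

#2

First maximize experience: best is 19, kept {#2, #3, #10}.
Then maximize interview score: best is 7.4, kept {#2, #3, #10}.
Then minimize salary ask: best is 80, kept {#2}.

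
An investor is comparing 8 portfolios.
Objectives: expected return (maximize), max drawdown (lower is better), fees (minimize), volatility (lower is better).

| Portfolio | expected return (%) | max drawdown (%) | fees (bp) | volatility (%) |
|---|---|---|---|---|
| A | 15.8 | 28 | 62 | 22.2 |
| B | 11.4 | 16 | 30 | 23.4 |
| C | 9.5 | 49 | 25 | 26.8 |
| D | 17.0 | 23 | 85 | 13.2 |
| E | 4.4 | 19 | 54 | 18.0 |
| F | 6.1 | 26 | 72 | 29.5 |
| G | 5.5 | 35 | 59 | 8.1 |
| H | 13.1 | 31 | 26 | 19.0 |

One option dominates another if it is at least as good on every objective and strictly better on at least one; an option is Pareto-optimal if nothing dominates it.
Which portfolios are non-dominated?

A: not dominated.
B: not dominated (best max drawdown).
C: not dominated (best fees).
D: not dominated (best expected return).
E: not dominated.
F: dominated by B (expected return 11.4≥6.1, max drawdown 16≤26, fees 30≤72, volatility 23.4≤29.5).
G: not dominated (best volatility).
H: not dominated.

A, B, C, D, E, G, H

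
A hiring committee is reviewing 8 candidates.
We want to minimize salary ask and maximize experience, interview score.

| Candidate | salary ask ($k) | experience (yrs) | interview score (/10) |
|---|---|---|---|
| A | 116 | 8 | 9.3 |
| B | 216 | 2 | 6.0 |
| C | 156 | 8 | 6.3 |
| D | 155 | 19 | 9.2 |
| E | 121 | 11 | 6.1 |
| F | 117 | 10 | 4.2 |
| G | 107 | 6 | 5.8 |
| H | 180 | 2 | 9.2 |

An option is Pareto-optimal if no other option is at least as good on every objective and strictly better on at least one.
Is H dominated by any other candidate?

A vs H: salary ask 116≤180, experience 8≥2, interview score 9.3≥9.2 — A is at least as good on every objective and strictly better on at least one, so A dominates H.

Yes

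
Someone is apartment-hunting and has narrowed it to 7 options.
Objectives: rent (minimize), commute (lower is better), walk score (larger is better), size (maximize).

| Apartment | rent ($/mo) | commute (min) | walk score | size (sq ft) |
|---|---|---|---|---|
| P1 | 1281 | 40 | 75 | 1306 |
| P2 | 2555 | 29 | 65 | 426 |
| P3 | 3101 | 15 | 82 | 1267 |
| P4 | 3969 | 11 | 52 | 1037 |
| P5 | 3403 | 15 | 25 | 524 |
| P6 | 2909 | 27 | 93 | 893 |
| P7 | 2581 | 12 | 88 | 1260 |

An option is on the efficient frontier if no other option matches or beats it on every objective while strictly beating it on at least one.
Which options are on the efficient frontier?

P1, P2, P3, P4, P6, P7

P1: not dominated (best rent).
P2: not dominated.
P3: not dominated.
P4: not dominated (best commute).
P5: dominated by P3 (rent 3101≤3403, commute 15≤15, walk score 82≥25, size 1267≥524).
P6: not dominated (best walk score).
P7: not dominated.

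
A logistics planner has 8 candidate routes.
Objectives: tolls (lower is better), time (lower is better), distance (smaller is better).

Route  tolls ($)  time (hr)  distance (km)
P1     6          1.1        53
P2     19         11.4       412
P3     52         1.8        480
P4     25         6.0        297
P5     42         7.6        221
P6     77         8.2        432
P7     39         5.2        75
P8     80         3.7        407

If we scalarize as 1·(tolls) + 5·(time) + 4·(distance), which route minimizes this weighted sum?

P1

P1: 1·6 + 5·1.1 + 4·53 = 223.5
P2: 1·19 + 5·11.4 + 4·412 = 1724.0
P3: 1·52 + 5·1.8 + 4·480 = 1981.0
P4: 1·25 + 5·6.0 + 4·297 = 1243.0
P5: 1·42 + 5·7.6 + 4·221 = 964.0
P6: 1·77 + 5·8.2 + 4·432 = 1846.0
P7: 1·39 + 5·5.2 + 4·75 = 365.0
P8: 1·80 + 5·3.7 + 4·407 = 1726.5
Lowest: P1 at 223.5.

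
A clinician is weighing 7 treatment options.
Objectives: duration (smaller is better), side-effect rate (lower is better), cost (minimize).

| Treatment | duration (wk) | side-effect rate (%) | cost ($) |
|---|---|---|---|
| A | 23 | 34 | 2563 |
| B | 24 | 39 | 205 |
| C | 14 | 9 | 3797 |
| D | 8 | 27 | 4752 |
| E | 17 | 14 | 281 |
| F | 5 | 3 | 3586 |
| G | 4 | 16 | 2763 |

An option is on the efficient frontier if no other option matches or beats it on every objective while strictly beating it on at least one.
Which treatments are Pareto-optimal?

B, E, F, G

A: dominated by E (duration 17≤23, side-effect rate 14≤34, cost 281≤2563).
B: not dominated (best cost).
C: dominated by F (duration 5≤14, side-effect rate 3≤9, cost 3586≤3797).
D: dominated by F (duration 5≤8, side-effect rate 3≤27, cost 3586≤4752).
E: not dominated.
F: not dominated (best side-effect rate).
G: not dominated (best duration).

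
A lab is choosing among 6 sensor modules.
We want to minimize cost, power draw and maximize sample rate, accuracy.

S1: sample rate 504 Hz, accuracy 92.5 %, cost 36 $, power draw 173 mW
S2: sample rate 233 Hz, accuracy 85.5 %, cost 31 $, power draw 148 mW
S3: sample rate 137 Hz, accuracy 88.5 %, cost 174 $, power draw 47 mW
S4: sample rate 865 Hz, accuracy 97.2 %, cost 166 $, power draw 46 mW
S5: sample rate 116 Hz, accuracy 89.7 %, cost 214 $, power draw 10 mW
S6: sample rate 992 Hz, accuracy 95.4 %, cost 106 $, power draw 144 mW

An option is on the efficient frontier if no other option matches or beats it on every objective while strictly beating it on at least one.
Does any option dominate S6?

No

S1: worse on sample rate (504 vs 992).
S2: worse on sample rate (233 vs 992).
S3: worse on sample rate (137 vs 992).
S4: worse on sample rate (865 vs 992).
S5: worse on sample rate (116 vs 992).
No option is at least as good as S6 on every objective and strictly better on one.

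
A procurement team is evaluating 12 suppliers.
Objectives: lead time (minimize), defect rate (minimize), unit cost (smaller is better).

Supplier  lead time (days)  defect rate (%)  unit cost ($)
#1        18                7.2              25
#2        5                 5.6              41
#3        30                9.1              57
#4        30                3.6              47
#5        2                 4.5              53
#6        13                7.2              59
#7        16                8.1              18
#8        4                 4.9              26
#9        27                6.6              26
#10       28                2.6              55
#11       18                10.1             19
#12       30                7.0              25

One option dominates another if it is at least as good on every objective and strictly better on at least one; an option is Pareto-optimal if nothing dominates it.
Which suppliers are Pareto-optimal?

#1, #4, #5, #7, #8, #10, #12

#1: not dominated.
#2: dominated by #8 (lead time 4≤5, defect rate 4.9≤5.6, unit cost 26≤41).
#3: dominated by #1 (lead time 18≤30, defect rate 7.2≤9.1, unit cost 25≤57).
#4: not dominated.
#5: not dominated (best lead time).
#6: dominated by #2 (lead time 5≤13, defect rate 5.6≤7.2, unit cost 41≤59).
#7: not dominated (best unit cost).
#8: not dominated.
#9: dominated by #8 (lead time 4≤27, defect rate 4.9≤6.6, unit cost 26≤26).
#10: not dominated (best defect rate).
#11: dominated by #7 (lead time 16≤18, defect rate 8.1≤10.1, unit cost 18≤19).
#12: not dominated.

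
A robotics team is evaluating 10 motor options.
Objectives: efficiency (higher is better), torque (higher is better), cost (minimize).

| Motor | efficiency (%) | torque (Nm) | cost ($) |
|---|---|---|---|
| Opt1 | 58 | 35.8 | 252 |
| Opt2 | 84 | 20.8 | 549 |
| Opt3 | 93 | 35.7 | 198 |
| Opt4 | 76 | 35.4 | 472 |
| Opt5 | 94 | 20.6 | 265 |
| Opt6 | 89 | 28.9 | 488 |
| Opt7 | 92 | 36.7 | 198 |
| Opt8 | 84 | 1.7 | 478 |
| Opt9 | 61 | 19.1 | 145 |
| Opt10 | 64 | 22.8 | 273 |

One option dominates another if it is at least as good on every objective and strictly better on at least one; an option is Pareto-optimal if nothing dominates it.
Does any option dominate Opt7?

Opt1: worse on efficiency (58 vs 92).
Opt2: worse on efficiency (84 vs 92).
Opt3: worse on torque (35.7 vs 36.7).
Opt4: worse on efficiency (76 vs 92).
Opt5: worse on torque (20.6 vs 36.7).
Opt6: worse on efficiency (89 vs 92).
Opt8: worse on efficiency (84 vs 92).
Opt9: worse on efficiency (61 vs 92).
Opt10: worse on efficiency (64 vs 92).
No option is at least as good as Opt7 on every objective and strictly better on one.

No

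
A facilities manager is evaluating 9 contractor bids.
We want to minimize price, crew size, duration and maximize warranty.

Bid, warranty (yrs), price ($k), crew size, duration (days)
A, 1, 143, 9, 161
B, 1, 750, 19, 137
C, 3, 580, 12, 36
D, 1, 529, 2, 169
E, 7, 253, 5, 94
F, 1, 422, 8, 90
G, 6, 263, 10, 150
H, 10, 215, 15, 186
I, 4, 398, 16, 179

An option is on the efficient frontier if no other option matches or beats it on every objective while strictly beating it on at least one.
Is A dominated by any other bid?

B: worse on price (750 vs 143).
C: worse on price (580 vs 143).
D: worse on price (529 vs 143).
E: worse on price (253 vs 143).
F: worse on price (422 vs 143).
G: worse on price (263 vs 143).
H: worse on price (215 vs 143).
I: worse on price (398 vs 143).
No option is at least as good as A on every objective and strictly better on one.

No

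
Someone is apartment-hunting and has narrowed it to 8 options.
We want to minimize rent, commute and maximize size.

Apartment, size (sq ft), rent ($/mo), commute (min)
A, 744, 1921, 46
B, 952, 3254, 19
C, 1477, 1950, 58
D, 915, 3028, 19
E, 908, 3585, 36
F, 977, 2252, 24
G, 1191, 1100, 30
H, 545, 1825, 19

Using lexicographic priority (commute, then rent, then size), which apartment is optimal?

First minimize commute: best is 19, kept {B, D, H}.
Then minimize rent: best is 1825, kept {H}.

H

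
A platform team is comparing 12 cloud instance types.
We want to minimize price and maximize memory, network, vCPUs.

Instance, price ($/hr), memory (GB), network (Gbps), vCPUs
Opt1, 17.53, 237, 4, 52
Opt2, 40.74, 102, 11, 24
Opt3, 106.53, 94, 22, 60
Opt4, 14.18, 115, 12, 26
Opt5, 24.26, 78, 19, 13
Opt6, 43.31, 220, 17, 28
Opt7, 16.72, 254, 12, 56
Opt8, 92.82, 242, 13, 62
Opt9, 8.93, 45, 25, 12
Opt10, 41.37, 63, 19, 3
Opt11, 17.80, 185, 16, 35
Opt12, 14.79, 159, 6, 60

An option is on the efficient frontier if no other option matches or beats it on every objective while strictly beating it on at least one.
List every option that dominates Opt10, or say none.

Opt5

Opt5: price 24.26≤41.37, memory 78≥63, network 19≥19, vCPUs 13≥3 — dominates Opt10.
Others (Opt1, Opt2, Opt3, Opt4, Opt6, Opt7, Opt8, Opt9, Opt11, Opt12) are each worse than Opt10 on at least one objective.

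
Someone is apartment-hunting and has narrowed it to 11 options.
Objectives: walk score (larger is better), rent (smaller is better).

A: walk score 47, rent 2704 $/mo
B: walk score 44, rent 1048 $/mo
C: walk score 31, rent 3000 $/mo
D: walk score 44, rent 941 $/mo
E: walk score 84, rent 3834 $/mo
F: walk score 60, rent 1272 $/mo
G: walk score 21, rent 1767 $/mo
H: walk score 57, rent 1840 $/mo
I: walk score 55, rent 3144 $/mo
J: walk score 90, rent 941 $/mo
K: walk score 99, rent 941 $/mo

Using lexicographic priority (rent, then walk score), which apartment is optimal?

First minimize rent: best is 941, kept {D, J, K}.
Then maximize walk score: best is 99, kept {K}.

K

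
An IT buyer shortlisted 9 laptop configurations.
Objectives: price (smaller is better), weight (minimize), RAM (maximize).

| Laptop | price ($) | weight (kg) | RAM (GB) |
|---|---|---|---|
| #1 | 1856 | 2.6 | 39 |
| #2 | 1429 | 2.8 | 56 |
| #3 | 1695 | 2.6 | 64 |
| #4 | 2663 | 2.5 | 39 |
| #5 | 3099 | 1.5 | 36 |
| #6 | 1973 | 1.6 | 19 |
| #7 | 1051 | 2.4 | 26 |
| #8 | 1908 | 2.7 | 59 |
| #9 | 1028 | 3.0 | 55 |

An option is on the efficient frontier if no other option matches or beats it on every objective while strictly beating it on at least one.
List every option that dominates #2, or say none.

none

#1: worse on price (1856 vs 1429).
#3: worse on price (1695 vs 1429).
#4: worse on price (2663 vs 1429).
#5: worse on price (3099 vs 1429).
#6: worse on price (1973 vs 1429).
#7: worse on RAM (26 vs 56).
#8: worse on price (1908 vs 1429).
#9: worse on weight (3.0 vs 2.8).
No option dominates #2.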